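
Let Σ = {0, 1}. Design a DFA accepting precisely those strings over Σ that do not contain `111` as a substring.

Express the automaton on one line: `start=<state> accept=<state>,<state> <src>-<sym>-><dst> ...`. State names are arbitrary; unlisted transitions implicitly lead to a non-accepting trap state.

start=A accept=A,B,C A-0->A A-1->B B-0->A B-1->C C-0->A C-1->D D-0->D D-1->D

This is the complement of 'contains `111`'. Use the same substring-matching states — A through D holding how much of `111` has just been matched — but flip the accepting set: everything except the trap D accepts.
4 states suffice.
       0  1 
>* A   A  B 
 * B   A  C 
 * C   A  D 
   D   D  D 
(> = start, * = accepting)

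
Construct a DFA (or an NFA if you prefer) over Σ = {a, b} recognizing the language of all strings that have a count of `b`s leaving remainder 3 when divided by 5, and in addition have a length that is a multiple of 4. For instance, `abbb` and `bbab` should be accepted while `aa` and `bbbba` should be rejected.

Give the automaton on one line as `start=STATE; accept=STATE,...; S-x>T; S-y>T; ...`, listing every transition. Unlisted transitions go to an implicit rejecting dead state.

start=s0; accept=s12; s0-a>s1; s0-b>s2; s1-a>s3; s1-b>s4; s2-a>s4; s2-b>s5; s3-a>s6; s3-b>s7; s4-a>s7; s4-b>s8; s5-a>s8; s5-b>s9; s6-a>s0; s6-b>s10; s7-a>s10; s7-b>s11; s8-a>s11; s8-b>s12; s9-a>s12; s9-b>s13; s10-a>s2; s10-b>s14; s11-a>s14; s11-b>s15; s12-a>s15; s12-b>s16; s13-a>s16; s13-b>s1; s14-a>s5; s14-b>s17; s15-a>s17; s15-b>s18; s16-a>s18; s16-b>s3; s17-a>s9; s17-b>s19; s18-a>s19; s18-b>s6; s19-a>s13; s19-b>s0

Build one automaton per condition and run them in lockstep. One (5 states) tracks the count of `b`s modulo 5; the other (4 states) tracks the input length modulo 4. Each combined state is a pair, one component from each; accept when both components accept.
With 20 states:
          a    b  
>  s0     s1   s2 
   s1     s3   s4 
   s2     s4   s5 
   s3     s6   s7 
   s4     s7   s8 
   s5     s8   s9 
   s6     s0  s10 
   s7    s10  s11 
   s8    s11  s12 
   s9    s12  s13 
   s10    s2  s14 
   s11   s14  s15 
 * s12   s15  s16 
   s13   s16   s1 
   s14    s5  s17 
   s15   s17  s18 
   s16   s18   s3 
   s17    s9  s19 
   s18   s19   s6 
   s19   s13   s0 
(> = start, * = accepting)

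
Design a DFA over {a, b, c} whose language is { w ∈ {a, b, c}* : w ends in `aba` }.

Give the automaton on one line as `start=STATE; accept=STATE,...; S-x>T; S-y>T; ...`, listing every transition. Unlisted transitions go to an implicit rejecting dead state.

Remember how much of `aba` the current input suffix matches. State q0 means no match yet; q1 means the last symbol is `a`; q2 means the last 2 symbols are `ab`; q3 means the last 3 symbols are `aba`. Only q3 accepts. On a mismatch, fall back to the longest proper suffix that is still a prefix of `aba`.
A 4-state machine:
        a   b   c  
>  q0   q1  q0  q0 
   q1   q1  q2  q0 
   q2   q3  q0  q0 
 * q3   q1  q2  q0 
(> = start, * = accepting)

start=q0; accept=q3; q0-a>q1; q0-b>q0; q0-c>q0; q1-a>q1; q1-b>q2; q1-c>q0; q2-a>q3; q2-b>q0; q2-c>q0; q3-a>q1; q3-b>q2; q3-c>q0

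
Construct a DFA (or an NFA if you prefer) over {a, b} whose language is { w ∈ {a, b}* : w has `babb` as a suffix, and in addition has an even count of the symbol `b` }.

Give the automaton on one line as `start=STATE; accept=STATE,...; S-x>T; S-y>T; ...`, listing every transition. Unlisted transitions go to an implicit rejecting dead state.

start=s0; accept=s5; s0-a>s0; s0-b>s1; s1-a>s1; s1-b>s2; s2-a>s3; s2-b>s1; s3-a>s0; s3-b>s4; s4-a>s1; s4-b>s5; s5-a>s3; s5-b>s1

Build one automaton per condition and run them in lockstep. One (5 states) tracks how much of the suffix `babb` has currently been matched; the other (2 states) tracks the count of `b`s modulo 2. Each combined state is a pair, one component from each; accept when both components accept. After merging equivalent states the machine shrinks.
A 6-state machine:
        a   b  
>  s0   s0  s1 
   s1   s1  s2 
   s2   s3  s1 
   s3   s0  s4 
   s4   s1  s5 
 * s5   s3  s1 
(> = start, * = accepting)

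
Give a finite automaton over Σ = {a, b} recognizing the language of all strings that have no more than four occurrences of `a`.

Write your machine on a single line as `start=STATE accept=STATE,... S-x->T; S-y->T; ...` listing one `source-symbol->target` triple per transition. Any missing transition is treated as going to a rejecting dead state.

start=s0; accept=s0,s1,s2,s3,s4; s0-a->s1; s0-b->s0; s1-a->s2; s1-b->s1; s2-a->s3; s2-b->s2; s3-a->s4; s3-b->s3; s4-a->s5; s4-b->s4; s5-a->s5; s5-b->s5

Only the number of `a`s matters, and only up to 5. Make a chain s0 → s1 → s2 → s3 → s4 → s5 advanced by each `a` (with s5 absorbing); every other symbol self-loops. The accepting set is {s0, s1, s2, s3, s4}.
With 6 states:
        a   b  
>* s0   s1  s0 
 * s1   s2  s1 
 * s2   s3  s2 
 * s3   s4  s3 
 * s4   s5  s4 
   s5   s5  s5 
(> = start, * = accepting)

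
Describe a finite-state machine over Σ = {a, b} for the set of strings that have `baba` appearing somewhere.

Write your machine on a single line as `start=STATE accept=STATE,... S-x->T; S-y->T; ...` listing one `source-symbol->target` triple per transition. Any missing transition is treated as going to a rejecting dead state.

start=s0; accept=s4; s0-a->s0; s0-b->s1; s1-a->s2; s1-b->s1; s2-a->s0; s2-b->s3; s3-a->s4; s3-b->s1; s4-a->s4; s4-b->s4

States s0..s3 record the length of the longest prefix of `baba` that matches the current input suffix. Reaching s4 means `baba` has been seen, and we stay there forever. Accept from s4.
With 5 states:
        a   b  
>  s0   s0  s1 
   s1   s2  s1 
   s2   s0  s3 
   s3   s4  s1 
 * s4   s4  s4 
(> = start, * = accepting)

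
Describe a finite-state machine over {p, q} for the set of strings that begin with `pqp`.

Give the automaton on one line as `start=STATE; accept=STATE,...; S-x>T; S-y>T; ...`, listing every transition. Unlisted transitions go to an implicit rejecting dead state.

start=S0; accept=S3; S0-p>S1; S0-q>S4; S1-p>S4; S1-q>S2; S2-p>S3; S2-q>S4; S3-p>S3; S3-q>S3; S4-p>S4; S4-q>S4

Check the first 3 symbols one by one: S0 through S2 record how many have matched `pqp` so far; any wrong symbol goes to the dead state S4. After all 3 match we enter the accepting sink S3.
A 5-state machine:
        p   q  
>  S0   S1  S4 
   S1   S4  S2 
   S2   S3  S4 
 * S3   S3  S3 
   S4   S4  S4 
(> = start, * = accepting)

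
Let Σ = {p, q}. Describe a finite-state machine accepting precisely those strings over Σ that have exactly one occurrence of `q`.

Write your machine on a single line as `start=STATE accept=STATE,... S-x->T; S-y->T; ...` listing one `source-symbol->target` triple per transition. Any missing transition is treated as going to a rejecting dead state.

start=s0; accept=s1; s0-p->s0; s0-q->s1; s1-p->s1; s1-q->s2; s2-p->s2; s2-q->s2

Count `q`s, saturating at 2: state s0 means no `q` yet, s1 means one `q` seen, s2 means more than one. Each `q` increments (capped at s2); other symbols loop. Accept from {s1}.
A 3-state machine:
        p   q  
>  s0   s0  s1 
 * s1   s1  s2 
   s2   s2  s2 
(> = start, * = accepting)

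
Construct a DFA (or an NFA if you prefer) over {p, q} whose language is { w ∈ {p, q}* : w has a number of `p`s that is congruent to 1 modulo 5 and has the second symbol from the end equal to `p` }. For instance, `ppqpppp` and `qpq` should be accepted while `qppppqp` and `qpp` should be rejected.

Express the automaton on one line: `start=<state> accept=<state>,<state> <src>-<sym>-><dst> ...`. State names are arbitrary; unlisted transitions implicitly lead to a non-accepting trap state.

start=A accept=D,I A-p->B A-q->A B-p->C B-q->D C-p->E C-q->C D-p->C D-q->F E-p->G E-q->E F-p->C F-q->F G-p->H G-q->G H-p->I H-q->A I-p->C I-q->D

Build one automaton per condition and run them in lockstep. One (5 states) tracks the count of `p`s modulo 5; the other (7 states) tracks the last 2 symbols read. Each combined state is a pair, one component from each; accept when both components accept. Equivalent product states are then merged.
With 9 states:
       p  q 
>  A   B  A 
   B   C  D 
   C   E  C 
 * D   C  F 
   E   G  E 
   F   C  F 
   G   H  G 
   H   I  A 
 * I   C  D 
(> = start, * = accepting)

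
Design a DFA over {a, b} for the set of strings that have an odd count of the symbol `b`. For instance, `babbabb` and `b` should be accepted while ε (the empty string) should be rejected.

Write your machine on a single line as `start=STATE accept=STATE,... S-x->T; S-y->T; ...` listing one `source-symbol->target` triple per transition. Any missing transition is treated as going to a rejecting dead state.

The only thing that matters is how many `b`s have appeared, reduced mod 2. Use one state per residue: q0 for 0, …, q1 for 1. Reading `b` moves to the next residue; anything else stays put. q1 is accepting.
With 2 states:
        a   b  
>  q0   q0  q1 
 * q1   q1  q0 
(> = start, * = accepting)

start=q0; accept=q1; q0-a->q0; q0-b->q1; q1-a->q1; q1-b->q0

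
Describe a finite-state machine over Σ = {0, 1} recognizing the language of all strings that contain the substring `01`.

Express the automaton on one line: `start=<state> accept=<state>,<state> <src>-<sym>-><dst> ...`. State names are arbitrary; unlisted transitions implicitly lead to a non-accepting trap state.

Track how much of `01` has been matched so far: state A is no progress, C is the absorbing accept state reached once `01` has occurred. Intermediate states record partial matches; on a mismatch, fall back to the longest reusable overlap.
A 3-state machine:
       0  1 
>  A   B  A 
   B   B  C 
 * C   C  C 
(> = start, * = accepting)

start=A accept=C A-0->B A-1->A B-0->B B-1->C C-0->C C-1->C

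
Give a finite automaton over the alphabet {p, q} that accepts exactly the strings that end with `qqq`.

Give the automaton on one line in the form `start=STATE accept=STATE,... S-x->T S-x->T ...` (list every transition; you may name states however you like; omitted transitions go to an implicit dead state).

Remember how much of `qqq` the current input suffix matches. State S0 means no match yet; S1 means the last symbol is `q`; S2 means the last 2 symbols are `qq`; S3 means the last 3 symbols are `qqq`. Only S3 accepts. On a mismatch, fall back to the longest proper suffix that is still a prefix of `qqq`.
        p   q  
>  S0   S0  S1 
   S1   S0  S2 
   S2   S0  S3 
 * S3   S0  S3 
(> = start, * = accepting)

start=S0 accept=S3 S0-p->S0 S0-q->S1 S1-p->S0 S1-q->S2 S2-p->S0 S2-q->S3 S3-p->S0 S3-q->S3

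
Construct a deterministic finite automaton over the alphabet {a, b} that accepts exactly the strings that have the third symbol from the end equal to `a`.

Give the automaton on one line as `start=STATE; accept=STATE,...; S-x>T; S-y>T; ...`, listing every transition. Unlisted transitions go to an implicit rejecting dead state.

start=q0; accept=q7,q8,q9,q10; q0-a>q1; q0-b>q2; q1-a>q3; q1-b>q4; q2-a>q5; q2-b>q6; q3-a>q7; q3-b>q8; q4-a>q9; q4-b>q10; q5-a>q11; q5-b>q12; q6-a>q13; q6-b>q14; q7-a>q7; q7-b>q8; q8-a>q9; q8-b>q10; q9-a>q11; q9-b>q12; q10-a>q13; q10-b>q14; q11-a>q7; q11-b>q8; q12-a>q9; q12-b>q10; q13-a>q11; q13-b>q12; q14-a>q13; q14-b>q14

A DFA must remember the last 3 symbols (since which symbol is third-to-last isn't known until the input ends). Use one state per possible window of the last ≤3 symbols; accept from those whose window starts with `a`.
15 states suffice.
          a    b  
>  q0     q1   q2 
   q1     q3   q4 
   q2     q5   q6 
   q3     q7   q8 
   q4     q9  q10 
   q5    q11  q12 
   q6    q13  q14 
 * q7     q7   q8 
 * q8     q9  q10 
 * q9    q11  q12 
 * q10   q13  q14 
   q11    q7   q8 
   q12    q9  q10 
   q13   q11  q12 
   q14   q13  q14 
(> = start, * = accepting)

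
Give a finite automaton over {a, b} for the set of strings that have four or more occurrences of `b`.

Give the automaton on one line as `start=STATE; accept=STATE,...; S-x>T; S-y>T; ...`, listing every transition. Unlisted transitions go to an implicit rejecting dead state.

Count `b`s, saturating at 5: states q0 through q4 mean 0 through 4 `b`s seen; q5 means more than 4. Each `b` increments (capped at q5); other symbols loop. Accept from {q4, q5}.
With 6 states:
        a   b  
>  q0   q0  q1 
   q1   q1  q2 
   q2   q2  q3 
   q3   q3  q4 
 * q4   q4  q5 
 * q5   q5  q5 
(> = start, * = accepting)

start=q0; accept=q4,q5; q0-a>q0; q0-b>q1; q1-a>q1; q1-b>q2; q2-a>q2; q2-b>q3; q3-a>q3; q3-b>q4; q4-a>q4; q4-b>q5; q5-a>q5; q5-b>q5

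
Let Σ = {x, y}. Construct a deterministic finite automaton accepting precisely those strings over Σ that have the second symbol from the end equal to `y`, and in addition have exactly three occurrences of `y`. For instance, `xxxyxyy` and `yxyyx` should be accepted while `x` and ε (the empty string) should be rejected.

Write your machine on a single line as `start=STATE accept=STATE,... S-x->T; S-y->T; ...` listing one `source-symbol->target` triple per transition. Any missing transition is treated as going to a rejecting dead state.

start=S0; accept=S4,S6; S0-x->S0; S0-y->S1; S1-x->S1; S1-y->S2; S2-x->S3; S2-y->S4; S3-x->S3; S3-y->S5; S4-x->S6; S4-y->S7; S5-x->S6; S5-y->S7; S6-x->S7; S6-y->S7; S7-x->S7; S7-y->S7

Run two small machines in parallel and take their product. One (7 states) tracks the last 2 symbols read; the other (5 states) tracks the count of `y`s, saturating at 4. Each combined state is a pair, one component from each; accept when both components accept. After merging equivalent states the machine shrinks.
        x   y  
>  S0   S0  S1 
   S1   S1  S2 
   S2   S3  S4 
   S3   S3  S5 
 * S4   S6  S7 
   S5   S6  S7 
 * S6   S7  S7 
   S7   S7  S7 
(> = start, * = accepting)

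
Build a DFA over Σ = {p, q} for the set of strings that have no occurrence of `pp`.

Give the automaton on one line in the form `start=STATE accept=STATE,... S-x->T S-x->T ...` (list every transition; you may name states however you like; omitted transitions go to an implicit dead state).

This is the complement of 'contains `pp`'. Use the same substring-matching states — s0 through s2 holding how much of `pp` has just been matched — but flip the accepting set: everything except the trap s2 accepts.
A 3-state machine:
        p   q  
>* s0   s1  s0 
 * s1   s2  s0 
   s2   s2  s2 
(> = start, * = accepting)

start=s0 accept=s0,s1 s0-p->s1 s0-q->s0 s1-p->s2 s1-q->s0 s2-p->s2 s2-q->s2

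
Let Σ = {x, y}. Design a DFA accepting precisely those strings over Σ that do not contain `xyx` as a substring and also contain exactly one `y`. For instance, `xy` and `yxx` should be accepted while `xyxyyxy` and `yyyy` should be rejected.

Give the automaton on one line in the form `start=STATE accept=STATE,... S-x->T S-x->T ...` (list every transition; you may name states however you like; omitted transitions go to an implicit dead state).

Handle the two conditions separately and then intersect. One (4 states) tracks partial matches of the forbidden pattern `xyx`; the other (3 states) tracks the count of `y`s, saturating at 2. Each combined state is a pair, one component from each; accept when both components accept.
A 10-state machine:
        x   y  
>  q0   q1  q2 
   q1   q1  q3 
 * q2   q4  q5 
 * q3   q6  q5 
 * q4   q4  q7 
   q5   q8  q5 
   q6   q6  q9 
   q7   q9  q5 
   q8   q8  q7 
   q9   q9  q9 
(> = start, * = accepting)

start=q0 accept=q2,q3,q4 q0-x->q1 q0-y->q2 q1-x->q1 q1-y->q3 q2-x->q4 q2-y->q5 q3-x->q6 q3-y->q5 q4-x->q4 q4-y->q7 q5-x->q8 q5-y->q5 q6-x->q6 q6-y->q9 q7-x->q9 q7-y->q5 q8-x->q8 q8-y->q7 q9-x->q9 q9-y->q9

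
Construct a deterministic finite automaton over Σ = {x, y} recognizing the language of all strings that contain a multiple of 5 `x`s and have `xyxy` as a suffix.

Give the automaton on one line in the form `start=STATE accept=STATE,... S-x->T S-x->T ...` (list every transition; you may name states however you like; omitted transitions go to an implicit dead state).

Run two small machines in parallel and take their product. One (5 states) tracks the count of `x`s modulo 5; the other (5 states) tracks how much of the suffix `xyxy` has currently been matched. Each combined state is a pair, one component from each; accept when both components accept. Equivalent product states are then merged.
A 9-state machine:
        x   y  
>  s0   s1  s0 
   s1   s2  s1 
   s2   s3  s2 
   s3   s4  s3 
   s4   s0  s5 
   s5   s6  s7 
   s6   s1  s8 
   s7   s0  s7 
 * s8   s1  s0 
(> = start, * = accepting)

start=s0 accept=s8 s0-x->s1 s0-y->s0 s1-x->s2 s1-y->s1 s2-x->s3 s2-y->s2 s3-x->s4 s3-y->s3 s4-x->s0 s4-y->s5 s5-x->s6 s5-y->s7 s6-x->s1 s6-y->s8 s7-x->s0 s7-y->s7 s8-x->s1 s8-y->s0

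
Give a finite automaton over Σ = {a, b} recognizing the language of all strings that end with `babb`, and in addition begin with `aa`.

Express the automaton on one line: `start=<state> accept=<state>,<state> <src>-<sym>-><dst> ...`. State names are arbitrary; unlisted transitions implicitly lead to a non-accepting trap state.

start=S0 accept=S11 S0-a->S1 S0-b->S2 S1-a->S3 S1-b->S2 S2-a->S4 S2-b->S2 S3-a->S3 S3-b->S5 S4-a->S6 S4-b->S7 S5-a->S8 S5-b->S5 S6-a->S6 S6-b->S2 S7-a->S4 S7-b->S9 S8-a->S3 S8-b->S10 S9-a->S4 S9-b->S2 S10-a->S8 S10-b->S11 S11-a->S8 S11-b->S5

Handle the two conditions separately and then intersect. One (5 states) tracks how much of the suffix `babb` has currently been matched; the other (4 states) tracks whether the input so far still matches the prefix `aa`. Each combined state is a pair, one component from each; accept when both components accept.
A 12-state machine:
          a    b  
>  S0     S1   S2 
   S1     S3   S2 
   S2     S4   S2 
   S3     S3   S5 
   S4     S6   S7 
   S5     S8   S5 
   S6     S6   S2 
   S7     S4   S9 
   S8     S3  S10 
   S9     S4   S2 
   S10    S8  S11 
 * S11    S8   S5 
(> = start, * = accepting)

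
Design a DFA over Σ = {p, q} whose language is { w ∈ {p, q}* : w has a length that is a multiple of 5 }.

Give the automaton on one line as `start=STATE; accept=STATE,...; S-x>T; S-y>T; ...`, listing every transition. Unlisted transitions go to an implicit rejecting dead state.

Only the length mod 5 matters, so use a 5-cycle: from any state, every input symbol moves to the next state, wrapping s4 back to s0. Mark s0 accepting.
With 5 states:
        p   q  
>* s0   s1  s1 
   s1   s2  s2 
   s2   s3  s3 
   s3   s4  s4 
   s4   s0  s0 
(> = start, * = accepting)

start=s0; accept=s0; s0-p>s1; s0-q>s1; s1-p>s2; s1-q>s2; s2-p>s3; s2-q>s3; s3-p>s4; s3-q>s4; s4-p>s0; s4-q>s0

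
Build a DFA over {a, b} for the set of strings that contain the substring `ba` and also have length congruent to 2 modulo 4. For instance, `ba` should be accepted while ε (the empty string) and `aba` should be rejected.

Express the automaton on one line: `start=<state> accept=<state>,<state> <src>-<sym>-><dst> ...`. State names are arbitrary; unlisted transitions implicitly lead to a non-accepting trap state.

start=s0 accept=s5 s0-a->s1 s0-b->s2 s1-a->s3 s1-b->s4 s2-a->s5 s2-b->s4 s3-a->s6 s3-b->s7 s4-a->s8 s4-b->s7 s5-a->s8 s5-b->s8 s6-a->s0 s6-b->s9 s7-a->s10 s7-b->s9 s8-a->s10 s8-b->s10 s9-a->s11 s9-b->s2 s10-a->s11 s10-b->s11 s11-a->s5 s11-b->s5

Handle the two conditions separately and then intersect. One (3 states) tracks whether and how much of `ba` has been seen; the other (4 states) tracks the input length modulo 4. Each combined state is a pair, one component from each; accept when both components accept.
A 12-state machine:
          a    b  
>  s0     s1   s2 
   s1     s3   s4 
   s2     s5   s4 
   s3     s6   s7 
   s4     s8   s7 
 * s5     s8   s8 
   s6     s0   s9 
   s7    s10   s9 
   s8    s10  s10 
   s9    s11   s2 
   s10   s11  s11 
   s11    s5   s5 
(> = start, * = accepting)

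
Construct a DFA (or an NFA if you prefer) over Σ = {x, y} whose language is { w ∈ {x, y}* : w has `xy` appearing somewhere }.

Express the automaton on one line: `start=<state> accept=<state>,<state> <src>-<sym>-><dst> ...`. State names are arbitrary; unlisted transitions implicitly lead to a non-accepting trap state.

start=A accept=C A-x->B A-y->A B-x->B B-y->C C-x->C C-y->C

Track how much of `xy` has been matched so far: state A is no progress, C is the absorbing accept state reached once `xy` has occurred. Intermediate states record partial matches; on a mismatch, fall back to the longest reusable overlap.
A 3-state machine:
       x  y 
>  A   B  A 
   B   B  C 
 * C   C  C 
(> = start, * = accepting)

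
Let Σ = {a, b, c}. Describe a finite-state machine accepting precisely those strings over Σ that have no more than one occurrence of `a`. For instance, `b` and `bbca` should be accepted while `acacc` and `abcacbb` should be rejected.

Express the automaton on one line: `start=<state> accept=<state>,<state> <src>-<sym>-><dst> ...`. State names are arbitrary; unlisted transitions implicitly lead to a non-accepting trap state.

Count `a`s, saturating at 2: state q0 means no `a` yet, q1 means one `a` seen, q2 means more than one. Each `a` increments (capped at q2); other symbols loop. Accept from {q0, q1}.
        a   b   c  
>* q0   q1  q0  q0 
 * q1   q2  q1  q1 
   q2   q2  q2  q2 
(> = start, * = accepting)

start=q0 accept=q0,q1 q0-a->q1 q0-b->q0 q0-c->q0 q1-a->q2 q1-b->q1 q1-c->q1 q2-a->q2 q2-b->q2 q2-c->q2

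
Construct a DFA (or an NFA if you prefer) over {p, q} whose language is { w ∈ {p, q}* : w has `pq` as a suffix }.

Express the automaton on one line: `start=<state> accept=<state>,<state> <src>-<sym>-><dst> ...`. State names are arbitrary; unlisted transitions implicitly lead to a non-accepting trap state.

start=s0 accept=s2 s0-p->s1 s0-q->s0 s1-p->s1 s1-q->s2 s2-p->s1 s2-q->s0

Let each state record the length of the longest suffix of the input read so far that is also a prefix of `pq`. s1 means the last symbol is `p`; s2 means the last 2 symbols are `pq`. Accept only at s2, where the string currently ends in `pq`.
With 3 states:
        p   q  
>  s0   s1  s0 
   s1   s1  s2 
 * s2   s1  s0 
(> = start, * = accepting)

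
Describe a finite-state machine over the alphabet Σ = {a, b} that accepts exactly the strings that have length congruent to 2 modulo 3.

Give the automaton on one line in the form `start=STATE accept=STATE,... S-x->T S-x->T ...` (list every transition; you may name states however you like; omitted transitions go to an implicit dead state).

Count input length modulo 3: every symbol advances one step around the cycle S0 → S1 → S2 → S0. Accept at S2.
A 3-state machine:
        a   b  
>  S0   S1  S1 
   S1   S2  S2 
 * S2   S0  S0 
(> = start, * = accepting)

start=S0 accept=S2 S0-a->S1 S0-b->S1 S1-a->S2 S1-b->S2 S2-a->S0 S2-b->S0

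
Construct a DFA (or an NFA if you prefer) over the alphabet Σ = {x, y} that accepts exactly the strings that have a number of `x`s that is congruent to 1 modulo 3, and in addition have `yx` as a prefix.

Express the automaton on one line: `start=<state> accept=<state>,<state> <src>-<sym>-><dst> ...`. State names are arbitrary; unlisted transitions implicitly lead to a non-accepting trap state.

Handle the two conditions separately and then intersect. One (3 states) tracks the count of `x`s modulo 3; the other (4 states) tracks whether the input so far still matches the prefix `yx`. Each combined state is a pair, one component from each; accept when both components accept. After merging equivalent states the machine shrinks.
With 6 states:
        x   y  
>  S0   S1  S2 
   S1   S1  S1 
   S2   S3  S1 
 * S3   S4  S3 
   S4   S5  S4 
   S5   S3  S5 
(> = start, * = accepting)

start=S0 accept=S3 S0-x->S1 S0-y->S2 S1-x->S1 S1-y->S1 S2-x->S3 S2-y->S1 S3-x->S4 S3-y->S3 S4-x->S5 S4-y->S4 S5-x->S3 S5-y->S5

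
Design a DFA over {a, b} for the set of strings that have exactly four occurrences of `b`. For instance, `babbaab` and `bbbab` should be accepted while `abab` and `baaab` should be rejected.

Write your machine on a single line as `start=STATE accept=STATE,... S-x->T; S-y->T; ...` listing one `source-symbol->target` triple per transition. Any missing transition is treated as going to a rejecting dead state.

Only the number of `b`s matters, and only up to 5. Make a chain s0 → s1 → s2 → s3 → s4 → s5 advanced by each `b` (with s5 absorbing); every other symbol self-loops. The accepting set is {s4}.
With 6 states:
        a   b  
>  s0   s0  s1 
   s1   s1  s2 
   s2   s2  s3 
   s3   s3  s4 
 * s4   s4  s5 
   s5   s5  s5 
(> = start, * = accepting)

start=s0; accept=s4; s0-a->s0; s0-b->s1; s1-a->s1; s1-b->s2; s2-a->s2; s2-b->s3; s3-a->s3; s3-b->s4; s4-a->s4; s4-b->s5; s5-a->s5; s5-b->s5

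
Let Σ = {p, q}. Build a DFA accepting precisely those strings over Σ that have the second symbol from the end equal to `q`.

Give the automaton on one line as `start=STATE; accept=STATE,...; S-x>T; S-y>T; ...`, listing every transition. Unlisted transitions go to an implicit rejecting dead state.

A DFA must remember the last 2 symbols (since which symbol is second-to-last isn't known until the input ends). Use one state per possible window of the last ≤2 symbols; accept from those whose window starts with `q`.
       p  q 
>  A   B  C 
   B   D  E 
   C   F  G 
   D   D  E 
   E   F  G 
 * F   D  E 
 * G   F  G 
(> = start, * = accepting)

start=A; accept=F,G; A-p>B; A-q>C; B-p>D; B-q>E; C-p>F; C-q>G; D-p>D; D-q>E; E-p>F; E-q>G; F-p>D; F-q>E; G-p>F; G-q>G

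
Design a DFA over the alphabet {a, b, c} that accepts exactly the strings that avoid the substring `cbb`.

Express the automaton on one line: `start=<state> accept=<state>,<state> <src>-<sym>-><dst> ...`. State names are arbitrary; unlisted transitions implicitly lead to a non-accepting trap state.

Track partial matches of the forbidden pattern `cbb`. State s3 is a dead state reached once `cbb` has occurred; every other state accepts. s0 means no part of `cbb` is currently matched.
4 states suffice.
        a   b   c  
>* s0   s0  s0  s1 
 * s1   s0  s2  s1 
 * s2   s0  s3  s1 
   s3   s3  s3  s3 
(> = start, * = accepting)

start=s0 accept=s0,s1,s2 s0-a->s0 s0-b->s0 s0-c->s1 s1-a->s0 s1-b->s2 s1-c->s1 s2-a->s0 s2-b->s3 s2-c->s1 s3-a->s3 s3-b->s3 s3-c->s3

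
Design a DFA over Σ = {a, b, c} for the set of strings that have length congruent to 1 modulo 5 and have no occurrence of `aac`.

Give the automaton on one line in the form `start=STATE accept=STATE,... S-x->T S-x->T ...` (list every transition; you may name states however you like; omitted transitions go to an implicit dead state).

start=q0 accept=q1,q2,q17 q0-a->q1 q0-b->q2 q0-c->q2 q1-a->q3 q1-b->q4 q1-c->q4 q2-a->q5 q2-b->q4 q2-c->q4 q3-a->q6 q3-b->q7 q3-c->q8 q4-a->q9 q4-b->q7 q4-c->q7 q5-a->q6 q5-b->q7 q5-c->q7 q6-a->q10 q6-b->q11 q6-c->q12 q7-a->q13 q7-b->q11 q7-c->q11 q8-a->q12 q8-b->q12 q8-c->q12 q9-a->q10 q9-b->q11 q9-c->q11 q10-a->q14 q10-b->q0 q10-c->q15 q11-a->q16 q11-b->q0 q11-c->q0 q12-a->q15 q12-b->q15 q12-c->q15 q13-a->q14 q13-b->q0 q13-c->q0 q14-a->q17 q14-b->q2 q14-c->q18 q15-a->q18 q15-b->q18 q15-c->q18 q16-a->q17 q16-b->q2 q16-c->q2 q17-a->q3 q17-b->q4 q17-c->q19 q18-a->q19 q18-b->q19 q18-c->q19 q19-a->q8 q19-b->q8 q19-c->q8

Build one automaton per condition and run them in lockstep. The first has 5 states tracking the input length modulo 5; the second has 4 states tracking partial matches of the forbidden pattern `aac`. A product state is a pair (one from each), accepting exactly when both do.
With 20 states:
          a    b    c  
>  q0     q1   q2   q2 
 * q1     q3   q4   q4 
 * q2     q5   q4   q4 
   q3     q6   q7   q8 
   q4     q9   q7   q7 
   q5     q6   q7   q7 
   q6    q10  q11  q12 
   q7    q13  q11  q11 
   q8    q12  q12  q12 
   q9    q10  q11  q11 
   q10   q14   q0  q15 
   q11   q16   q0   q0 
   q12   q15  q15  q15 
   q13   q14   q0   q0 
   q14   q17   q2  q18 
   q15   q18  q18  q18 
   q16   q17   q2   q2 
 * q17    q3   q4  q19 
   q18   q19  q19  q19 
   q19    q8   q8   q8 
(> = start, * = accepting)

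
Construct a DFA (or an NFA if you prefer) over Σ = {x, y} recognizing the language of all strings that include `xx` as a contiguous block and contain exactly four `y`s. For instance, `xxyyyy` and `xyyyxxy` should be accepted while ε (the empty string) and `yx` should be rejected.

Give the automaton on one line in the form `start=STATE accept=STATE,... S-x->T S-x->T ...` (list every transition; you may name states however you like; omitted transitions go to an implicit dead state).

start=A accept=P A-x->B A-y->C B-x->D B-y->C C-x->E C-y->F D-x->D D-y->G E-x->G E-y->F F-x->H F-y->I G-x->G G-y->J H-x->J H-y->I I-x->K I-y->L J-x->J J-y->M K-x->M K-y->L L-x->N L-y->O M-x->M M-y->P N-x->P N-y->O O-x->O O-y->O P-x->P P-y->O

Handle the two conditions separately and then intersect. One (3 states) tracks whether and how much of `xx` has been seen; the other (6 states) tracks the count of `y`s, saturating at 5. Each combined state is a pair, one component from each; accept when both components accept. After merging equivalent states the machine shrinks.
16 states suffice.
       x  y 
>  A   B  C 
   B   D  C 
   C   E  F 
   D   D  G 
   E   G  F 
   F   H  I 
   G   G  J 
   H   J  I 
   I   K  L 
   J   J  M 
   K   M  L 
   L   N  O 
   M   M  P 
   N   P  O 
   O   O  O 
 * P   P  O 
(> = start, * = accepting)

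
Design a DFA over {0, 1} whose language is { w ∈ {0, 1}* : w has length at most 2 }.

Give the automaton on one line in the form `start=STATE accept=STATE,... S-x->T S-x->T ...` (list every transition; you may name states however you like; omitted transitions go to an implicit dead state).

We only need to distinguish lengths 0, 1, …, 2, and '>2'. Chain q0 → q1 → q2 → q3 on every symbol, with q3 looping. Accepting states: {q0, q1, q2}.
4 states suffice.
        0   1  
>* q0   q1  q1 
 * q1   q2  q2 
 * q2   q3  q3 
   q3   q3  q3 
(> = start, * = accepting)

start=q0 accept=q0,q1,q2 q0-0->q1 q0-1->q1 q1-0->q2 q1-1->q2 q2-0->q3 q2-1->q3 q3-0->q3 q3-1->q3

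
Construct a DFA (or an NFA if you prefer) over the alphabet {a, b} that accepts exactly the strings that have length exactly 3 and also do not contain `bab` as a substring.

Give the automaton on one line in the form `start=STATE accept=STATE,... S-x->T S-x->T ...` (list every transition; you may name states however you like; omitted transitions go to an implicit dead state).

start=s0 accept=s5 s0-a->s1 s0-b->s2 s1-a->s3 s1-b->s3 s2-a->s4 s2-b->s3 s3-a->s5 s3-b->s5 s4-a->s5 s4-b->s6 s5-a->s6 s5-b->s6 s6-a->s6 s6-b->s6

Handle the two conditions separately and then intersect. The first has 5 states tracking the input length, saturating at 4; the second has 4 states tracking partial matches of the forbidden pattern `bab`. A product state is a pair (one from each), accepting exactly when both do. After merging equivalent states the machine shrinks.
With 7 states:
        a   b  
>  s0   s1  s2 
   s1   s3  s3 
   s2   s4  s3 
   s3   s5  s5 
   s4   s5  s6 
 * s5   s6  s6 
   s6   s6  s6 
(> = start, * = accepting)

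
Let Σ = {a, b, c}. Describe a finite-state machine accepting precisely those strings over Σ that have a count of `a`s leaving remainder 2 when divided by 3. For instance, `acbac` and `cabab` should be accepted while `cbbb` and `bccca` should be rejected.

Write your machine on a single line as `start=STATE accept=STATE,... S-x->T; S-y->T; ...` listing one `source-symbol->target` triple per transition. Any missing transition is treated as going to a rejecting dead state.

start=q0; accept=q2; q0-a->q1; q0-b->q0; q0-c->q0; q1-a->q2; q1-b->q1; q1-c->q1; q2-a->q0; q2-b->q2; q2-c->q2

Keep the running count of `a`s modulo 3: each `a` advances along the cycle q0 → q1 → q2 → q0 while other symbols loop. Accept at q2.
A 3-state machine:
        a   b   c  
>  q0   q1  q0  q0 
   q1   q2  q1  q1 
 * q2   q0  q2  q2 
(> = start, * = accepting)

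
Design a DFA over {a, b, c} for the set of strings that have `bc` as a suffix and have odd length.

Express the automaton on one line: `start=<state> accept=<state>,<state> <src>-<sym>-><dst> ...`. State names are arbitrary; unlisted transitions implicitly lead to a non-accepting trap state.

start=q0 accept=q3 q0-a->q1 q0-b->q1 q0-c->q1 q1-a->q0 q1-b->q2 q1-c->q0 q2-a->q1 q2-b->q1 q2-c->q3 q3-a->q0 q3-b->q2 q3-c->q0

Handle the two conditions separately and then intersect. The first has 3 states tracking how much of the suffix `bc` has currently been matched; the second has 2 states tracking the input length modulo 2. A product state is a pair (one from each), accepting exactly when both do. Minimizing collapses redundant product states.
        a   b   c  
>  q0   q1  q1  q1 
   q1   q0  q2  q0 
   q2   q1  q1  q3 
 * q3   q0  q2  q0 
(> = start, * = accepting)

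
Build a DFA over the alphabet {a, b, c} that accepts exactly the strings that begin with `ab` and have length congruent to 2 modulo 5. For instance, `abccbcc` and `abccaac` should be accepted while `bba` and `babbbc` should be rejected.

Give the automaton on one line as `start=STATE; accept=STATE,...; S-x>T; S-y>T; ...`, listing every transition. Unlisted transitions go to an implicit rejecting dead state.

start=q0; accept=q4; q0-a>q1; q0-b>q2; q0-c>q2; q1-a>q3; q1-b>q4; q1-c>q3; q2-a>q3; q2-b>q3; q2-c>q3; q3-a>q5; q3-b>q5; q3-c>q5; q4-a>q6; q4-b>q6; q4-c>q6; q5-a>q7; q5-b>q7; q5-c>q7; q6-a>q8; q6-b>q8; q6-c>q8; q7-a>q9; q7-b>q9; q7-c>q9; q8-a>q10; q8-b>q10; q8-c>q10; q9-a>q2; q9-b>q2; q9-c>q2; q10-a>q11; q10-b>q11; q10-c>q11; q11-a>q4; q11-b>q4; q11-c>q4

Build one automaton per condition and run them in lockstep. The first has 4 states tracking whether the input so far still matches the prefix `ab`; the second has 5 states tracking the input length modulo 5. A product state is a pair (one from each), accepting exactly when both do.
12 states suffice.
          a    b    c  
>  q0     q1   q2   q2 
   q1     q3   q4   q3 
   q2     q3   q3   q3 
   q3     q5   q5   q5 
 * q4     q6   q6   q6 
   q5     q7   q7   q7 
   q6     q8   q8   q8 
   q7     q9   q9   q9 
   q8    q10  q10  q10 
   q9     q2   q2   q2 
   q10   q11  q11  q11 
   q11    q4   q4   q4 
(> = start, * = accepting)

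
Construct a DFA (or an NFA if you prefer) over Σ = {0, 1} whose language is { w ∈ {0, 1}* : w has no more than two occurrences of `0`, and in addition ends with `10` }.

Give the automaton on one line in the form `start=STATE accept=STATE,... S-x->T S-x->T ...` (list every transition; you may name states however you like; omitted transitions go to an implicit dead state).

Handle the two conditions separately and then intersect. The first has 4 states tracking the count of `0`s, saturating at 3; the second has 3 states tracking how much of the suffix `10` has currently been matched. A product state is a pair (one from each), accepting exactly when both do. After merging equivalent states the machine shrinks.
        0   1  
>  q0   q1  q2 
   q1   q3  q4 
   q2   q5  q2 
   q3   q3  q3 
   q4   q6  q4 
 * q5   q3  q4 
 * q6   q3  q3 
(> = start, * = accepting)

start=q0 accept=q5,q6 q0-0->q1 q0-1->q2 q1-0->q3 q1-1->q4 q2-0->q5 q2-1->q2 q3-0->q3 q3-1->q3 q4-0->q6 q4-1->q4 q5-0->q3 q5-1->q4 q6-0->q3 q6-1->q3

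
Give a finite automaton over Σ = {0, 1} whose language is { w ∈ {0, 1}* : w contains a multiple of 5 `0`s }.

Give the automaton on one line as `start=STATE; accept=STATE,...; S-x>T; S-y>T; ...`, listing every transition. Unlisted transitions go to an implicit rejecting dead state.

The only thing that matters is how many `0`s have appeared, reduced mod 5. Use one state per residue: q0 for 0, …, q4 for 4. Reading `0` moves to the next residue; anything else stays put. q0 is accepting.
        0   1  
>* q0   q1  q0 
   q1   q2  q1 
   q2   q3  q2 
   q3   q4  q3 
   q4   q0  q4 
(> = start, * = accepting)

start=q0; accept=q0; q0-0>q1; q0-1>q0; q1-0>q2; q1-1>q1; q2-0>q3; q2-1>q2; q3-0>q4; q3-1>q3; q4-0>q0; q4-1>q4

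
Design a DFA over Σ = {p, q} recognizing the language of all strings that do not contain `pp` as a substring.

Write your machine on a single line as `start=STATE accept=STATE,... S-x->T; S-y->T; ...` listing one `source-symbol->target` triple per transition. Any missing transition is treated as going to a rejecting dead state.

This is the complement of 'contains `pp`'. Use the same substring-matching states — s0 through s2 holding how much of `pp` has just been matched — but flip the accepting set: everything except the trap s2 accepts.
3 states suffice.
        p   q  
>* s0   s1  s0 
 * s1   s2  s0 
   s2   s2  s2 
(> = start, * = accepting)

start=s0; accept=s0,s1; s0-p->s1; s0-q->s0; s1-p->s2; s1-q->s0; s2-p->s2; s2-q->s2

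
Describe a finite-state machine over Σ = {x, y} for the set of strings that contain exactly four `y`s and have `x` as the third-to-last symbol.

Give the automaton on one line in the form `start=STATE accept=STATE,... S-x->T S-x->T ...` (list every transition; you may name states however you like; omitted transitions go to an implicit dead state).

Build one automaton per condition and run them in lockstep. One (6 states) tracks the count of `y`s, saturating at 5; the other (15 states) tracks the last 3 symbols read. Each combined state is a pair, one component from each; accept when both components accept. Minimizing collapses redundant product states.
17 states suffice.
          x    y  
>  s0     s0   s1 
   s1     s1   s2 
   s2     s3   s4 
   s3     s3   s5 
   s4     s6   s7 
   s5     s6   s8 
   s6     s9  s10 
   s7    s11  s12 
 * s8    s11  s12 
   s9     s9  s13 
   s10   s14  s12 
   s11   s15  s12 
   s12   s12  s12 
 * s13   s14  s12 
 * s14   s15  s12 
   s15   s16  s12 
 * s16   s16  s12 
(> = start, * = accepting)

start=s0 accept=s8,s13,s14,s16 s0-x->s0 s0-y->s1 s1-x->s1 s1-y->s2 s2-x->s3 s2-y->s4 s3-x->s3 s3-y->s5 s4-x->s6 s4-y->s7 s5-x->s6 s5-y->s8 s6-x->s9 s6-y->s10 s7-x->s11 s7-y->s12 s8-x->s11 s8-y->s12 s9-x->s9 s9-y->s13 s10-x->s14 s10-y->s12 s11-x->s15 s11-y->s12 s12-x->s12 s12-y->s12 s13-x->s14 s13-y->s12 s14-x->s15 s14-y->s12 s15-x->s16 s15-y->s12 s16-x->s16 s16-y->s12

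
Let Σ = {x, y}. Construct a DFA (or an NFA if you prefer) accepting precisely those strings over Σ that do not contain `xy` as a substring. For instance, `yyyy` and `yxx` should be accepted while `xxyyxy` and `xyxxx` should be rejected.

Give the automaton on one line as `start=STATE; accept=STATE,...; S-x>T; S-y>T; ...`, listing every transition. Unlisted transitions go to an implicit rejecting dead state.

This is the complement of 'contains `xy`'. Use the same substring-matching states — q0 through q2 holding how much of `xy` has just been matched — but flip the accepting set: everything except the trap q2 accepts.
        x   y  
>* q0   q1  q0 
 * q1   q1  q2 
   q2   q2  q2 
(> = start, * = accepting)

start=q0; accept=q0,q1; q0-x>q1; q0-y>q0; q1-x>q1; q1-y>q2; q2-x>q2; q2-y>q2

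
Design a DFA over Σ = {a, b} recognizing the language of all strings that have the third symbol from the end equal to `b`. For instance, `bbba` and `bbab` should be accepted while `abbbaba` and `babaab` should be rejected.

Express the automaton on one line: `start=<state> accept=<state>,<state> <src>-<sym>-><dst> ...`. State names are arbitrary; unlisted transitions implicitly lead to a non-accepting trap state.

A DFA must remember the last 3 symbols (since which symbol is third-to-last isn't known until the input ends). Use one state per possible window of the last ≤3 symbols; accept from those whose window starts with `b`.
With 15 states:
          a    b  
>  q0     q1   q2 
   q1     q3   q4 
   q2     q5   q6 
   q3     q7   q8 
   q4     q9  q10 
   q5    q11  q12 
   q6    q13  q14 
   q7     q7   q8 
   q8     q9  q10 
   q9    q11  q12 
   q10   q13  q14 
 * q11    q7   q8 
 * q12    q9  q10 
 * q13   q11  q12 
 * q14   q13  q14 
(> = start, * = accepting)

start=q0 accept=q11,q12,q13,q14 q0-a->q1 q0-b->q2 q1-a->q3 q1-b->q4 q2-a->q5 q2-b->q6 q3-a->q7 q3-b->q8 q4-a->q9 q4-b->q10 q5-a->q11 q5-b->q12 q6-a->q13 q6-b->q14 q7-a->q7 q7-b->q8 q8-a->q9 q8-b->q10 q9-a->q11 q9-b->q12 q10-a->q13 q10-b->q14 q11-a->q7 q11-b->q8 q12-a->q9 q12-b->q10 q13-a->q11 q13-b->q12 q14-a->q13 q14-b->q14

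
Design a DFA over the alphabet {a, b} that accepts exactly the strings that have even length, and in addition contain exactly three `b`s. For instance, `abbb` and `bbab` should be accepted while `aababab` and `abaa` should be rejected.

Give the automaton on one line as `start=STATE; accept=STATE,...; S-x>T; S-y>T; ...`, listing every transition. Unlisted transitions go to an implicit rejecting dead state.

start=q0; accept=q7; q0-a>q1; q0-b>q2; q1-a>q0; q1-b>q3; q2-a>q3; q2-b>q4; q3-a>q2; q3-b>q5; q4-a>q5; q4-b>q6; q5-a>q4; q5-b>q7; q6-a>q7; q6-b>q8; q7-a>q6; q7-b>q9; q8-a>q9; q8-b>q9; q9-a>q8; q9-b>q8

Handle the two conditions separately and then intersect. One (2 states) tracks the input length modulo 2; the other (5 states) tracks the count of `b`s, saturating at 4. Each combined state is a pair, one component from each; accept when both components accept.
With 10 states:
        a   b  
>  q0   q1  q2 
   q1   q0  q3 
   q2   q3  q4 
   q3   q2  q5 
   q4   q5  q6 
   q5   q4  q7 
   q6   q7  q8 
 * q7   q6  q9 
   q8   q9  q9 
   q9   q8  q8 
(> = start, * = accepting)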